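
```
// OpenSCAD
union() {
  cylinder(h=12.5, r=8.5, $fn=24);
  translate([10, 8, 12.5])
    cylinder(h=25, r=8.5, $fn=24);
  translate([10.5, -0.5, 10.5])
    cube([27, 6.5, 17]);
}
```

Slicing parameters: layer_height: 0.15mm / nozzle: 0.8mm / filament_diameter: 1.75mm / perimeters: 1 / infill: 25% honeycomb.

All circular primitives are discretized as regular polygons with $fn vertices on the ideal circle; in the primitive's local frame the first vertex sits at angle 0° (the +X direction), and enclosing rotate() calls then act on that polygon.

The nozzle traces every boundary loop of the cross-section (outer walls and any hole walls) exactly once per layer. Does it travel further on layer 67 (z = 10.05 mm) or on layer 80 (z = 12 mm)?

Layer 67 (z = 10.05): the r=8.5 cylinder contributes a regular 24-gon of circumradius 8.5 (perimeter = 2·24·8.500·sin(180°/24) = 53.25 mm); the cylinder at (10, 8) is not intersected at this z (z outside [12.5, 37.5]); the cube at (10.5, -0.5) is not intersected at this z (z outside [10.5, 27.5]); Merging all regions: only the r=8.5 cylinder is present, so the union is just that shape — boundary = 53.25 mm. So its perimeter = 53.25 mm. Layer 80 (z = 12): the cylinder: section is a regular 24-gon, circumradius r=8.5 (perimeter = 2·24·8.500·sin(180°/24) = 53.25 mm); the cylinder at (10, 8) is not intersected at this z (z outside [12.5, 37.5]); the 27×6.5 cube at (10.5, -0.5) contributes its full rectangle (perimeter 67.00 mm); Combining (union): the 2 present regions are separate (no shared area or edge), so areas and boundary lengths simply add and each stays a separate island — boundary = 120.25 mm. So its perimeter = 120.25 mm. Layer 80 is larger (120.25 vs 53.25 mm).

layer 80 (z = 12 mm)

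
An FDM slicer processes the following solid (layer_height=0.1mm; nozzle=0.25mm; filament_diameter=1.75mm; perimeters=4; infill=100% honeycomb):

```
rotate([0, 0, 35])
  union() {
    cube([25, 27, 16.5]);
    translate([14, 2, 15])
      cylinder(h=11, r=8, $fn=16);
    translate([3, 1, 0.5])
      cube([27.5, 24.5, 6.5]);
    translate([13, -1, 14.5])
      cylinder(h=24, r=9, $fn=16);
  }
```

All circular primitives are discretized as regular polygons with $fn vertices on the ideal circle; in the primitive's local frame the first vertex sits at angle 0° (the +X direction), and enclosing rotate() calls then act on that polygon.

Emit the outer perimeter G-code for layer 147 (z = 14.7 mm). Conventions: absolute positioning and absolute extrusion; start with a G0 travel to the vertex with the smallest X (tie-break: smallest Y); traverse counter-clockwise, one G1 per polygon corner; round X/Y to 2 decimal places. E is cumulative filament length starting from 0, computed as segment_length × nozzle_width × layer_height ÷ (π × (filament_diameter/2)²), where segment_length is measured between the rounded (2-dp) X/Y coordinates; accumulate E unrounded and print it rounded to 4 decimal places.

G0 X-15.49 Y22.12 Z14.70
G1 X0.00 Y0.00 E0.2807
G1 X3.44 Y2.41 E0.3243
G1 X3.85 Y1.48 E0.3349
G1 X6.39 Y-0.95 E0.3714
G1 X9.66 Y-2.23 E0.4079
G1 X13.17 Y-2.15 E0.4444
G1 X16.38 Y-0.74 E0.4809
G1 X18.81 Y1.80 E0.5174
G1 X20.09 Y5.07 E0.5539
G1 X20.01 Y8.59 E0.5905
G1 X18.59 Y11.80 E0.6270
G1 X17.86 Y12.50 E0.6375
G1 X20.48 Y14.34 E0.6708
G1 X4.99 Y36.46 E0.9514
G1 X-15.49 Y22.12 E1.2113

At z = 14.7 mm: the cube (footprint 25×27) is included at this height; the cylinder at (14, 2) is not intersected at this z (z outside [15, 26]); the cube at (3, 1) is absent (z outside [0.5, 7]); the r=9 cylinder at (13, -1) contributes a regular 16-gon of circumradius 9; Combining (union): the regions partially overlap (shared area 106.19 mm²), so overlapping operands fuse into one piece — 1 connected region; (rotated 35° about Z; rotation is an isometry so areas/perimeters/island counts are preserved). The outline is a single polygon with 15 vertices. Extrusion per mm of travel: 0.25 × 0.1 / (π × 0.875²) = 0.010394. Accumulating E over each segment gives final E = 1.2113.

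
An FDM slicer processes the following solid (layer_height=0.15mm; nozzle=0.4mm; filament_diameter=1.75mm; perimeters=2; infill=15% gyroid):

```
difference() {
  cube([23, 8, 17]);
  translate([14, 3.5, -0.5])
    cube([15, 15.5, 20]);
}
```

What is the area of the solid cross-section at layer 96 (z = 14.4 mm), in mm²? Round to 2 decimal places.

143.50 mm²

At z = 14.4 mm: the cube is present — its section is the full 23×8 rectangle (area 184.00 mm²); the cube at (14, 3.5) (footprint 15×15.5) is included at this height (area 232.50 mm²); Subtracting the remaining from the first: starting from the 23×8 cube (184.00 mm²), the 15×15.5 cube at (14, 3.5) partially overlaps it — only the 40.50 mm² overlap (of its 232.50 mm²) is removed, clipping the outline — area = 143.50 mm². Overall, the cross-section is a single solid region. Net area = 143.50 mm².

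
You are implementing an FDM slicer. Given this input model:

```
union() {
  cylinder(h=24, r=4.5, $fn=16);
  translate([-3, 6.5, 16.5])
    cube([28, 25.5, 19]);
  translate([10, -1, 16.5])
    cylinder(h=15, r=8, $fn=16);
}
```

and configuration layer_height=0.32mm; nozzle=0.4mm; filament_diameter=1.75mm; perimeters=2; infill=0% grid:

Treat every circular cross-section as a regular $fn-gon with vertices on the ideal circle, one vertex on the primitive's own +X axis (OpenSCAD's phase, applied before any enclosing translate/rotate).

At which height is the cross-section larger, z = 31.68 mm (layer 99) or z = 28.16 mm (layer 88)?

layer 88 (z = 28.16 mm)

Layer 99 (z = 31.68): the cylinder is absent (z outside [0, 24]); the cube at (-3, 6.5) (footprint 28×25.5) is included at this height (area 714.00 mm²); the cylinder at (10, -1) does not reach this height (z outside [16.5, 31.5]); Merging all regions: only the 28×25.5 cube at (-3, 6.5) is present, so the union is just that shape — area = 714.00 mm². So its area = 714.00 mm². Layer 88 (z = 28.16): the cylinder does not reach this height (z outside [0, 24]); the cube at (-3, 6.5) is present — its section is the full 28×25.5 rectangle (area 714.00 mm²); the cylinder at (10, -1): section is a regular 16-gon, circumradius r=8 (area = (16/2)·8.000²·sin(360°/16) = 195.93 mm²); Merging all regions: the regions partially overlap — summed areas 909.93 mm² minus the doubly-counted overlap 1.26 mm² gives 908.68 mm² — area = 908.68 mm². So its area = 908.68 mm². Layer 88 is larger (908.68 vs 714.00 mm²).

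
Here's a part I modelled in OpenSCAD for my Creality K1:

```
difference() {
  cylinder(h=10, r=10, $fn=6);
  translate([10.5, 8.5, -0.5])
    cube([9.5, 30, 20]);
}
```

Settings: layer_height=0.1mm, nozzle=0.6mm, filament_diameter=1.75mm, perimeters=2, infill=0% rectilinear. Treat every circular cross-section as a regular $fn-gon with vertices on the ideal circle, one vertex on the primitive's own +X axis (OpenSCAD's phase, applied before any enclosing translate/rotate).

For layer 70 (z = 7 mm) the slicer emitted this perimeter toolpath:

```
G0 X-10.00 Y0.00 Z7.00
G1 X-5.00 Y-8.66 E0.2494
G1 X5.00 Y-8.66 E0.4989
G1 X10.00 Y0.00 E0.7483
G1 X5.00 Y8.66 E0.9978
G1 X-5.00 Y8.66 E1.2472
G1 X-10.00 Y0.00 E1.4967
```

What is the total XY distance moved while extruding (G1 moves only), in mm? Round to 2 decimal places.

Sum the Euclidean lengths of each G1 segment: total = 60.00 mm.

60.00 mm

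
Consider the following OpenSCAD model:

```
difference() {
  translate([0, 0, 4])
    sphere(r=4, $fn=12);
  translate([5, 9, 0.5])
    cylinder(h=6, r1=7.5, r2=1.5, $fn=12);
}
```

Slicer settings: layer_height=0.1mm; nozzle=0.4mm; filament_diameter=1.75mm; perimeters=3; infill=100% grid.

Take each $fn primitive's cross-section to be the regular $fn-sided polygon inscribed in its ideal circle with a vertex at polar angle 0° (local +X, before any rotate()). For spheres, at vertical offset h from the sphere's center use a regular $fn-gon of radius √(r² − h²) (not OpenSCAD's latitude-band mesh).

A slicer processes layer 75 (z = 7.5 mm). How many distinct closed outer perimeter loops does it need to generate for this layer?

1

At z = 7.5 mm: the r=4 sphere slices to a regular 12-gon of circumradius 1.936 (√(r²−h²) with h=3.5 from center); the cone at (5, 9) does not reach this height (z outside [0.5, 6.5]); Subtracting the remaining from the first: none of the subtracted shapes is present at this height, so the r=4 sphere is unchanged — 1 connected region. The result has 1 disconnected region.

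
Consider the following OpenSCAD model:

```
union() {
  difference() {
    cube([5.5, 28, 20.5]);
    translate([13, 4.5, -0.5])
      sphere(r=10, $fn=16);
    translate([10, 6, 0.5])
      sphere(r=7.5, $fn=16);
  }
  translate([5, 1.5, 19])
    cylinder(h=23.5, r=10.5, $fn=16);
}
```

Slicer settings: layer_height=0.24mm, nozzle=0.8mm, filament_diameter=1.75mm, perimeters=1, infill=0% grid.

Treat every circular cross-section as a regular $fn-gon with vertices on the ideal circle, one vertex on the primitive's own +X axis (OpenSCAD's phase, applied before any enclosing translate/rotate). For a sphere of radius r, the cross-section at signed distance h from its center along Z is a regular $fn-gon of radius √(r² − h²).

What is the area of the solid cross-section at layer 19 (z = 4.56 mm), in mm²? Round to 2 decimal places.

143.12 mm²

At z = 4.56 mm: the cube (footprint 5.5×28) is included at this height (area 154.00 mm²); the r=10 sphere at (13, 4.5) contributes a regular 16-gon of circumradius √(10²−5.06²) = 8.625 (area = (16/2)·8.625²·sin(360°/16) = 227.76 mm²); the sphere at (10, 6): section is a regular 16-gon, circumradius = √(r²−h²) = √(7.5²−4.06²) = 6.306 (area = (16/2)·6.306²·sin(360°/16) = 121.74 mm²); After the difference (first − rest): starting from the 5.5×28 cube (154.00 mm²), the r=10 sphere at (13, 4.5) partially overlaps it — only the 5.59 mm² overlap (of its 227.76 mm²) is removed, clipping the outline; the r=7.5 sphere at (10, 6) partially overlaps it — only the 5.29 mm² overlap (of its 121.74 mm²) is removed, clipping the outline — area = 143.12 mm²; the cylinder at (5, 1.5) does not reach this height (z outside [19, 42.5]); Taking the union: only the result so far is present, so the union is just that shape — area = 143.12 mm². Overall, the cross-section is a single solid region. Net area = 143.12 mm².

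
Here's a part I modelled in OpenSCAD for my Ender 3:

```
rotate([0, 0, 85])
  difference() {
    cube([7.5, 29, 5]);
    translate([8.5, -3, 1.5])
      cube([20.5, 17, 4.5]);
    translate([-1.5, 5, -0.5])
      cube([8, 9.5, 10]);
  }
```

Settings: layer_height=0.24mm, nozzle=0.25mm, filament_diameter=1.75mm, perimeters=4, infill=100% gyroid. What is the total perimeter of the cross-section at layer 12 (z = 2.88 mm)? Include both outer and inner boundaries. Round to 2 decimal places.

At z = 2.88 mm: the cube (footprint 7.5×29) is included at this height (perimeter 73.00 mm); the cube at (8.5, -3) is present — its section is the full 20.5×17 rectangle (perimeter 75.00 mm); the cube at (-1.5, 5) (footprint 8×9.5) is included at this height (perimeter 35.00 mm); After the difference (first − rest): starting from the 7.5×29 cube, the 20.5×17 cube at (8.5, -3) misses the remaining region (no effect); the 8×9.5 cube at (-1.5, 5) partially overlaps it — only the 61.75 mm² overlap (of its 76.00 mm²) is removed, clipping the outline — boundary = 86.00 mm; (whole slice rotated 85° about Z — lengths, areas and connectivity unchanged). Overall, the cross-section is a single solid region. Total boundary length (outer) = 86.00 mm.

86.00 mm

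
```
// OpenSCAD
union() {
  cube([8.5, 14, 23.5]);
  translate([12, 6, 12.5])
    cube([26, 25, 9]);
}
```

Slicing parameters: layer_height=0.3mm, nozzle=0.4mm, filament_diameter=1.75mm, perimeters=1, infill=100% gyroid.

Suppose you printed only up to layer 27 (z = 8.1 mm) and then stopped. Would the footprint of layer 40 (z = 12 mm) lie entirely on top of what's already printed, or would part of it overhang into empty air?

Compare the two slices. At z = 8.1: the cube is present — its section is the full 8.5×14 rectangle (area 119.00 mm²); the cube at (12, 6) is absent (z outside [12.5, 21.5]); Taking the union: only the 8.5×14 cube is present, so the union is just that shape — area = 119.00 mm². At z = 12: the cube is present — its section is the full 8.5×14 rectangle (area 119.00 mm²); the cube at (12, 6) does not reach this height (z outside [12.5, 21.5]); Combining (union): only the 8.5×14 cube is present, so the union is just that shape — area = 119.00 mm². Checking containment: the cross-section at z = 12 is a subset of the cross-section at z = 8.1.

entirely on top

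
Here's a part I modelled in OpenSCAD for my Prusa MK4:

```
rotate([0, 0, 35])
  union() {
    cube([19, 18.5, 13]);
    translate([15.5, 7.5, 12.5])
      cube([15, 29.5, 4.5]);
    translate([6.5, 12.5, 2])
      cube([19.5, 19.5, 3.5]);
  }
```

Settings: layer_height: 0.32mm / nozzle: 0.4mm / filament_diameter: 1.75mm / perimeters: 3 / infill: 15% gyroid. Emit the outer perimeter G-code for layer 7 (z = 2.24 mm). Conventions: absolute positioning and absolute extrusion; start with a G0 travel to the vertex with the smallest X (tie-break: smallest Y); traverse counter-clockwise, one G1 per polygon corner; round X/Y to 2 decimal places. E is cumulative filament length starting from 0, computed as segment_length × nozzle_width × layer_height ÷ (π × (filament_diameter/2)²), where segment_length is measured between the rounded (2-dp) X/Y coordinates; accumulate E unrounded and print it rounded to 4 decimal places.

G0 X-13.03 Y29.94 Z2.24
G1 X-5.29 Y18.88 E0.7184
G1 X-10.61 Y15.15 E1.0641
G1 X0.00 Y0.00 E2.0484
G1 X15.56 Y10.90 E3.0594
G1 X8.39 Y21.14 E3.7247
G1 X14.13 Y25.15 E4.0973
G1 X2.94 Y41.13 E5.1354
G1 X-13.03 Y29.94 E6.1732

At z = 2.24 mm: the cube is present — its section is the full 19×18.5 rectangle; the cube at (15.5, 7.5) is absent (z outside [12.5, 17]); the 19.5×19.5 cube at (6.5, 12.5) contributes its full rectangle; Merging all regions: the regions partially overlap (shared area 75.00 mm²), so overlapping operands fuse into one piece — 1 connected region; (whole slice rotated 35° about Z — lengths, areas and connectivity unchanged). The outline is a single polygon with 8 vertices. Extrusion per mm of travel: 0.4 × 0.32 / (π × 0.875²) = 0.053216. Accumulating E over each segment gives final E = 6.1732.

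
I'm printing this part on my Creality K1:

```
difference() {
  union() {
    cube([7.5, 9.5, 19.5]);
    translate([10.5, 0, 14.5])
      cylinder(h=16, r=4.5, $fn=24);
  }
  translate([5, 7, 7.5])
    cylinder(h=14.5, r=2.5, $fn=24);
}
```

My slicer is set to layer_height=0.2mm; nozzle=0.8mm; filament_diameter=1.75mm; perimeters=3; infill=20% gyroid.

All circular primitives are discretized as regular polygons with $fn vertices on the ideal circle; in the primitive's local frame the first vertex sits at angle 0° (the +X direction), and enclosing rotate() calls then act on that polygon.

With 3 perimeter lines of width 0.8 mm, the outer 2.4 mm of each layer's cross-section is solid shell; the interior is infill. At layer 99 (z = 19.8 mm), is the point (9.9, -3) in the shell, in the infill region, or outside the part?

shell

At z = 19.8 mm: the cube is not intersected at this z (z outside [0, 19.5]); the r=4.5 cylinder at (10.5, 0) gives a regular 24-gon of circumradius 4.5 (constant along its height); Combining (union): only the r=4.5 cylinder at (10.5, 0) is present, so the union is just that shape — 1 connected region; the r=2.5 cylinder at (5, 7) contributes a regular 24-gon of circumradius 2.5; Subtracting the remaining from the first: starting from that combined region, the r=2.5 cylinder at (5, 7) misses the remaining region (no effect) — 1 connected region. Overall, the cross-section is a single solid region. The nearest boundary edge runs (10.50, -4.50)→(9.34, -4.35); distance from the point to it = 1.41 mm. The point is inside the cross-section, 1.41 mm from the nearest boundary — within the 2.4 mm shell band (3 × 0.8).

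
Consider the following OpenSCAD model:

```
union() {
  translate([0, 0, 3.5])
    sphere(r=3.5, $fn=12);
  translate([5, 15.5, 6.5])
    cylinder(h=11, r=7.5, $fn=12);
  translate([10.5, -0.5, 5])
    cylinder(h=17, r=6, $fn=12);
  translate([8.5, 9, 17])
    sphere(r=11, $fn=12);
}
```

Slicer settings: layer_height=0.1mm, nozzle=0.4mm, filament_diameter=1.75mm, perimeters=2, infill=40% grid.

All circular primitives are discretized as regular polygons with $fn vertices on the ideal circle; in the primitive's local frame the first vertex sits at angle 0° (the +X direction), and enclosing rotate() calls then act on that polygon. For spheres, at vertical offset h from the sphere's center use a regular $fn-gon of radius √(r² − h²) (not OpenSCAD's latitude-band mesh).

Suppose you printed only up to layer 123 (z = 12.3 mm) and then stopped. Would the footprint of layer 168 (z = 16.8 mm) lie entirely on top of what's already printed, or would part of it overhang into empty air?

Compare the two slices. At z = 12.3: the sphere does not reach this height (|z−center|=8.800 > r=3.5); the cylinder at (5, 15.5): section is a regular 12-gon, circumradius r=7.5 (area = (12/2)·7.500²·sin(360°/12) = 168.75 mm²); the cylinder at (10.5, -0.5): section is a regular 12-gon, circumradius r=6 (area = (12/2)·6.000²·sin(360°/12) = 108.00 mm²); the r=11 sphere at (8.5, 9) slices to a regular 12-gon of circumradius 9.945 (√(r²−h²) with h=4.7 from center) (area = (12/2)·9.945²·sin(360°/12) = 296.73 mm²); Combining (union): the regions partially overlap — summed areas 573.48 mm² minus the doubly-counted overlap 150.38 mm² gives 423.10 mm² — area = 423.10 mm². At z = 16.8: the sphere is not intersected at this z (|z−center|=13.300 > r=3.5); the cylinder at (5, 15.5): section is a regular 12-gon, circumradius r=7.5 (area = (12/2)·7.500²·sin(360°/12) = 168.75 mm²); the r=6 cylinder at (10.5, -0.5) gives a regular 12-gon of circumradius 6 (constant along its height) (area = (12/2)·6.000²·sin(360°/12) = 108.00 mm²); the sphere at (8.5, 9): section is a regular 12-gon, circumradius = √(r²−h²) = √(11²−0.2²) = 10.998 (area = (12/2)·10.998²·sin(360°/12) = 362.88 mm²); Combining (union): the regions partially overlap — summed areas 639.63 mm² minus the doubly-counted overlap 180.18 mm² gives 459.45 mm² — area = 459.45 mm². Checking containment: at z = 16.8 the cross-section extends beyond the z = 12.3 cross-section by about 36.35 mm².

part overhangs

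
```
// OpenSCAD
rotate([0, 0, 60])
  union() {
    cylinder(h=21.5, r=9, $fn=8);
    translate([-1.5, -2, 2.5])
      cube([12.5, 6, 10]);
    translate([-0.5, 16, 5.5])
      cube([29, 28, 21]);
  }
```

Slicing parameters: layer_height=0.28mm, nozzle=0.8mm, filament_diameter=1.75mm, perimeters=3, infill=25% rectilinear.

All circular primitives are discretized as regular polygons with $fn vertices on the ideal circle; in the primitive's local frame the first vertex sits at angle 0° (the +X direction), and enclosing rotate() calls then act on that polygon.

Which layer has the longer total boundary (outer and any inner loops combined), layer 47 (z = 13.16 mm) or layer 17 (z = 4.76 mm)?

Layer 47 (z = 13.16): the cylinder: section is a regular 8-gon, circumradius r=9 (perimeter = 2·8·9.000·sin(180°/8) = 55.11 mm); the cube at (-1.5, -2) does not reach this height (z outside [2.5, 12.5]); the cube at (-0.5, 16) is present — its section is the full 29×28 rectangle (perimeter 114.00 mm); Merging all regions: the 2 present regions are separate (no shared area or edge), so areas and boundary lengths simply add and each stays a separate island — boundary = 169.11 mm; (rotated 60° about Z; rotation is an isometry so areas/perimeters/island counts are preserved). So its perimeter = 169.11 mm. Layer 17 (z = 4.76): the r=9 cylinder gives a regular 8-gon of circumradius 9 (constant along its height) (perimeter = 2·8·9.000·sin(180°/8) = 55.11 mm); the cube at (-1.5, -2) is present — its section is the full 12.5×6 rectangle (perimeter 37.00 mm); the cube at (-0.5, 16) is absent (z outside [5.5, 26.5]); Combining (union): the regions partially overlap (shared area 58.86 mm²), so the edge portions inside another operand are dropped and the merged outline is re-measured after clipping — boundary = 61.10 mm; (rotated 60° about Z; rotation is an isometry so areas/perimeters/island counts are preserved). So its perimeter = 61.10 mm. Layer 47 is larger (169.11 vs 61.10 mm).

layer 47 (z = 13.16 mm)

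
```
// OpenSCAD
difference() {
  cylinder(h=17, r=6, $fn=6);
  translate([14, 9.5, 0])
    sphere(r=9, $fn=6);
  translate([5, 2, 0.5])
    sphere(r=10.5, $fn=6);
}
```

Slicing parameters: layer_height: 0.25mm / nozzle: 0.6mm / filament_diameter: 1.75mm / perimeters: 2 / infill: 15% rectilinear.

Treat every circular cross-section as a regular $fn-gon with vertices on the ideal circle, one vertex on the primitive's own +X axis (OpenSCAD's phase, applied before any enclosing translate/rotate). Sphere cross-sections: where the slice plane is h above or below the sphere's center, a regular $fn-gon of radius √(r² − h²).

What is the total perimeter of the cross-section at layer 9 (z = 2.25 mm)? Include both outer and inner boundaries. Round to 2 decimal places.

17.40 mm

At z = 2.25 mm: the cylinder: section is a regular 6-gon, circumradius r=6 (perimeter = 2·6·6.000·sin(180°/6) = 36.00 mm); the sphere at (14, 9.5): section is a regular 6-gon, circumradius = √(r²−h²) = √(9²−2.25²) = 8.714 (perimeter = 2·6·8.714·sin(180°/6) = 52.29 mm); the sphere at (5, 2): section is a regular 6-gon, circumradius = √(r²−h²) = √(10.5²−1.75²) = 10.353 (perimeter = 2·6·10.353·sin(180°/6) = 62.12 mm); Taking the first minus the rest: starting from the r=6 cylinder, the r=9 sphere at (14, 9.5) misses the remaining region (no effect); the r=10.5 sphere at (5, 2) partially overlaps it — only the 82.76 mm² overlap (of its 278.48 mm²) is removed, clipping the outline — boundary = 17.40 mm. Overall, the cross-section is a single solid region. Total boundary length (outer) = 17.40 mm.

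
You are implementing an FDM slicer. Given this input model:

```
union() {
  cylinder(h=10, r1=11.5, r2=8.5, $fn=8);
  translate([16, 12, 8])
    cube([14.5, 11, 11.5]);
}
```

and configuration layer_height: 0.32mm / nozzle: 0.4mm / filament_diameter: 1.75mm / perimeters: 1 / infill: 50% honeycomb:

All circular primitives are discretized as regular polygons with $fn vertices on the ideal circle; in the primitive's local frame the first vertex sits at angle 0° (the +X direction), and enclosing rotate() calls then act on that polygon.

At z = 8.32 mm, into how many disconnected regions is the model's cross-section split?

2

At z = 8.32 mm: the cone (r1=11.5→r2=8.5) has section circumradius 9.004 here — a regular 8-gon; the cube at (16, 12) is present — its section is the full 14.5×11 rectangle; Taking the union: the 2 present regions are separate (no shared area or edge), so areas and boundary lengths simply add and each stays a separate island — 2 connected regions. The result has 2 disconnected regions.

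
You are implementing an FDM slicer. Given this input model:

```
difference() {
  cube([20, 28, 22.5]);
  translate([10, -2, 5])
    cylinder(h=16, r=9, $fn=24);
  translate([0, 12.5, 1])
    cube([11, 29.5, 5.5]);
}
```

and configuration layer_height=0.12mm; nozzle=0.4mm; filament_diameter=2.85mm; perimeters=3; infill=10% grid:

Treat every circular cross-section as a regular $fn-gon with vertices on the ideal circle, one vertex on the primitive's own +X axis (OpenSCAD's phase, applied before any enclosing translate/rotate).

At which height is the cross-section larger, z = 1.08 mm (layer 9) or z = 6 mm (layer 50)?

layer 9 (z = 1.08 mm)

Layer 9 (z = 1.08): the cube (footprint 20×28) is included at this height (area 560.00 mm²); the cylinder at (10, -2) does not reach this height (z outside [5, 21]); the 11×29.5 cube at (0, 12.5) contributes its full rectangle (area 324.50 mm²); After the difference (first − rest): starting from the 20×28 cube (560.00 mm²), the 11×29.5 cube at (0, 12.5) partially overlaps it — only the 170.50 mm² overlap (of its 324.50 mm²) is removed, clipping the outline — area = 389.50 mm². So its area = 389.50 mm². Layer 50 (z = 6): the 20×28 cube contributes its full rectangle (area 560.00 mm²); the r=9 cylinder at (10, -2) contributes a regular 24-gon of circumradius 9 (area = (24/2)·9.000²·sin(360°/24) = 251.57 mm²); the cube at (0, 12.5) is present — its section is the full 11×29.5 rectangle (area 324.50 mm²); Subtracting the remaining from the first: starting from the 20×28 cube (560.00 mm²), the r=9 cylinder at (10, -2) partially overlaps it — only the 90.31 mm² overlap (of its 251.57 mm²) is removed, clipping the outline; the 11×29.5 cube at (0, 12.5) partially overlaps it — only the 170.50 mm² overlap (of its 324.50 mm²) is removed, clipping the outline — area = 299.19 mm². So its area = 299.19 mm². Layer 9 is larger (389.50 vs 299.19 mm²).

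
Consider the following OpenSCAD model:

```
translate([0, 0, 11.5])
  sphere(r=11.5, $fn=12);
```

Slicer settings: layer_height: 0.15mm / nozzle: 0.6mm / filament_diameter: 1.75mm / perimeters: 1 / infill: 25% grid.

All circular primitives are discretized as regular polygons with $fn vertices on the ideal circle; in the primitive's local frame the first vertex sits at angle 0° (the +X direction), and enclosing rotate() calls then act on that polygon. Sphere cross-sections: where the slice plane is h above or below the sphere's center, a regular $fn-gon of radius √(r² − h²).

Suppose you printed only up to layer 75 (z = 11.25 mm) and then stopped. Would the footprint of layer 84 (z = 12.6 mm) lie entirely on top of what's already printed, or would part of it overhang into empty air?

Compare the two slices. At z = 11.25: the r=11.5 sphere slices to a regular 12-gon of circumradius 11.497 (√(r²−h²) with h=0.25 from center) (area = (12/2)·11.497²·sin(360°/12) = 396.56 mm²). At z = 12.6: the r=11.5 sphere slices to a regular 12-gon of circumradius 11.447 (√(r²−h²) with h=1.1 from center) (area = (12/2)·11.447²·sin(360°/12) = 393.12 mm²). Checking containment: the cross-section at z = 12.6 is a subset of the cross-section at z = 11.25.

entirely on top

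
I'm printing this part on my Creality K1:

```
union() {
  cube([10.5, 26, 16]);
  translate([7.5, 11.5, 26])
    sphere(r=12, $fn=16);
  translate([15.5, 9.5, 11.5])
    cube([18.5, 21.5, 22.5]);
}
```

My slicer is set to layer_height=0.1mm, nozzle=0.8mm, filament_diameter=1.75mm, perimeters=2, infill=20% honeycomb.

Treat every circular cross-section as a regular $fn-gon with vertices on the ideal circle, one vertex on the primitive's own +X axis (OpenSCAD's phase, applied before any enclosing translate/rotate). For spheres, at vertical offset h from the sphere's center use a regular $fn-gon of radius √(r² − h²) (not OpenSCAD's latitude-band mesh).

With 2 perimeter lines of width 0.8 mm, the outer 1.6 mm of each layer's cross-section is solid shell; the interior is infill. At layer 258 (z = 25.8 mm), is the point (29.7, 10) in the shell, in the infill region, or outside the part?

shell

At z = 25.8 mm: the cube does not reach this height (z outside [0, 16]); the r=12 sphere at (7.5, 11.5) contributes a regular 16-gon of circumradius √(12²−0.2²) = 11.998; the cube at (15.5, 9.5) is present — its section is the full 18.5×21.5 rectangle; Combining (union): the regions partially overlap (shared area 30.89 mm²), so overlapping operands fuse into one piece — 1 connected region. Overall, the cross-section is a single solid region. The nearest boundary edge runs (34.00, 9.50)→(19.10, 9.50); distance from the point to it = 0.50 mm. The point is inside the cross-section, 0.50 mm from the nearest boundary — within the 1.6 mm shell band (2 × 0.8).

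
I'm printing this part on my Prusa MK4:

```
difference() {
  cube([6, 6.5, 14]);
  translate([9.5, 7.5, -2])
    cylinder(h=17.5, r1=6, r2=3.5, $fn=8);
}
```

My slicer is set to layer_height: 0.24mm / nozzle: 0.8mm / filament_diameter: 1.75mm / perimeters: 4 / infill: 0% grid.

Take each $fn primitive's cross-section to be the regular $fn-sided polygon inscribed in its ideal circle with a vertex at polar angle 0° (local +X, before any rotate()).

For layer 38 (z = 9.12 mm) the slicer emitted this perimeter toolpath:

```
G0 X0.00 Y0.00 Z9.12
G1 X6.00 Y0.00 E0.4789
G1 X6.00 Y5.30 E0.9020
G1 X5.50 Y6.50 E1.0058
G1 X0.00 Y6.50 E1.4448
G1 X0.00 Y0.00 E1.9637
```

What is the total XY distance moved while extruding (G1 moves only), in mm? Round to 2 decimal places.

24.60 mm

Sum the Euclidean lengths of each G1 segment: total = 24.60 mm.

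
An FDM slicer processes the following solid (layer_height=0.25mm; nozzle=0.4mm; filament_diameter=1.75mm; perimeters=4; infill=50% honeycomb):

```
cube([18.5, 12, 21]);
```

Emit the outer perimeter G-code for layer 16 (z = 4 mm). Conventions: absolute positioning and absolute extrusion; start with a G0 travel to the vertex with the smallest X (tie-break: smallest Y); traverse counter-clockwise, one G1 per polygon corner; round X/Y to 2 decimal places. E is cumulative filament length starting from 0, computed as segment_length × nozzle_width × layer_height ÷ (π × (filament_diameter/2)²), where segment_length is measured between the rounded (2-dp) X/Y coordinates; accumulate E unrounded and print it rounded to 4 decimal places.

G0 X0.00 Y0.00 Z4.00
G1 X18.50 Y0.00 E0.7691
G1 X18.50 Y12.00 E1.2680
G1 X0.00 Y12.00 E2.0372
G1 X0.00 Y0.00 E2.5361

At z = 4 mm: the cube (footprint 18.5×12) is included at this height. The outline is a single polygon with 4 vertices. Extrusion per mm of travel: 0.4 × 0.25 / (π × 0.875²) = 0.041575. Accumulating E over each segment gives final E = 2.5361.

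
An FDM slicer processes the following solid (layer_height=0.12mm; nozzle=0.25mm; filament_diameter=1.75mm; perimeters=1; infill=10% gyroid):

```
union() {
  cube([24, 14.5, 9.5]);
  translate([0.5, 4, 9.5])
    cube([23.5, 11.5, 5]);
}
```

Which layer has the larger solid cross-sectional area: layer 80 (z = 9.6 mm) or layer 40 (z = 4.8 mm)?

layer 40 (z = 4.8 mm)

Layer 80 (z = 9.6): the cube does not reach this height (z outside [0, 9.5]); the cube at (0.5, 4) is present — its section is the full 23.5×11.5 rectangle (area 270.25 mm²); Taking the union: only the 23.5×11.5 cube at (0.5, 4) is present, so the union is just that shape — area = 270.25 mm². So its area = 270.25 mm². Layer 40 (z = 4.8): the 24×14.5 cube contributes its full rectangle (area 348.00 mm²); the cube at (0.5, 4) is not intersected at this z (z outside [9.5, 14.5]); Taking the union: only the 24×14.5 cube is present, so the union is just that shape — area = 348.00 mm². So its area = 348.00 mm². Layer 40 is larger (348.00 vs 270.25 mm²).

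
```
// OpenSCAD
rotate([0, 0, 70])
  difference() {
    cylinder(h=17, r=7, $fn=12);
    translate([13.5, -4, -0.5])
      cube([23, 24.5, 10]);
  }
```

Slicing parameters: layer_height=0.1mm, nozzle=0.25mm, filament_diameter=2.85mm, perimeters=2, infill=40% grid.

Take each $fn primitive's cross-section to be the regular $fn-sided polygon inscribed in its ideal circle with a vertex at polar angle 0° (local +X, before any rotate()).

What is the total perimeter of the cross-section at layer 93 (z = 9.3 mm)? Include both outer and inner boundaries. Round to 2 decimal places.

At z = 9.3 mm: the r=7 cylinder gives a regular 12-gon of circumradius 7 (constant along its height) (perimeter = 2·12·7.000·sin(180°/12) = 43.48 mm); the cube at (13.5, -4) is present — its section is the full 23×24.5 rectangle (perimeter 95.00 mm); After the difference (first − rest): starting from the r=7 cylinder, the 23×24.5 cube at (13.5, -4) misses the remaining region (no effect) — boundary = 43.48 mm; (whole slice rotated 70° about Z — lengths, areas and connectivity unchanged). Overall, the cross-section is a single solid region. Total boundary length (outer) = 43.48 mm.

43.48 mm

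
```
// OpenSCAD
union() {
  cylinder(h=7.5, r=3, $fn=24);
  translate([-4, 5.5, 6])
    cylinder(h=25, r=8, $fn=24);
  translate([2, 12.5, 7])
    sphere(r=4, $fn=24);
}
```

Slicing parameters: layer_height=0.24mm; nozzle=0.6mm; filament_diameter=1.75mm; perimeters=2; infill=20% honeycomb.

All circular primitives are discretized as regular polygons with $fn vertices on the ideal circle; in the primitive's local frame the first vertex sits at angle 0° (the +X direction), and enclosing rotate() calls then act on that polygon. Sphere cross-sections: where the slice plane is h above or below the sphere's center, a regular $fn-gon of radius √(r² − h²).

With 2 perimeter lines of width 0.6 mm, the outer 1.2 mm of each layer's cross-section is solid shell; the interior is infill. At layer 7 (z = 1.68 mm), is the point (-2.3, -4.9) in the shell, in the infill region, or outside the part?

outside

At z = 1.68 mm: the r=3 cylinder contributes a regular 24-gon of circumradius 3; the cylinder at (-4, 5.5) is not intersected at this z (z outside [6, 31]); the sphere at (2, 12.5) is absent (|z−center|=5.320 > r=4); Merging all regions: only the r=3 cylinder is present, so the union is just that shape — 1 connected region. Overall, the cross-section is a single solid region. The nearest boundary edge runs (-1.50, -2.60)→(-0.78, -2.90); distance from the point to it = 2.43 mm. The point is not inside any of the regions above, so it lies outside the cross-section (2.43 mm from the nearest boundary).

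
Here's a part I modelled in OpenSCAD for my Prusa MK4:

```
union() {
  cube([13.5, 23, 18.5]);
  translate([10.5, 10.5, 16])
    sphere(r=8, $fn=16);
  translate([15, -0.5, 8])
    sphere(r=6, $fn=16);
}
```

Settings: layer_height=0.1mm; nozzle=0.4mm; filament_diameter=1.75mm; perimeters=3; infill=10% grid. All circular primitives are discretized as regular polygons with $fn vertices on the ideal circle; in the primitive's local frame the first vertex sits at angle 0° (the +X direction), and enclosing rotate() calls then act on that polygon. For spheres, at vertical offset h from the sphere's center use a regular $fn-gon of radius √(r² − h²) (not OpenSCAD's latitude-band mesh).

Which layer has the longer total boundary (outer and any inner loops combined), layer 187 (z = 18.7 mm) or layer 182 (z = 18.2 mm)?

Layer 187 (z = 18.7): the cube is absent (z outside [0, 18.5]); the r=8 sphere at (10.5, 10.5) contributes a regular 16-gon of circumradius √(8²−2.7²) = 7.531 (perimeter = 2·16·7.531·sin(180°/16) = 47.01 mm); the sphere at (15, -0.5) is not intersected at this z (|z−center|=10.700 > r=6); Combining (union): only the r=8 sphere at (10.5, 10.5) is present, so the union is just that shape — boundary = 47.01 mm. So its perimeter = 47.01 mm. Layer 182 (z = 18.2): the cube is present — its section is the full 13.5×23 rectangle (perimeter 73.00 mm); the r=8 sphere at (10.5, 10.5) slices to a regular 16-gon of circumradius 7.692 (√(r²−h²) with h=2.2 from center) (perimeter = 2·16·7.692·sin(180°/16) = 48.02 mm); the sphere at (15, -0.5) is absent (|z−center|=10.200 > r=6); Merging all regions: the regions partially overlap (shared area 134.92 mm²), so the edge portions inside another operand are dropped and the merged outline is re-measured after clipping — boundary = 76.73 mm. So its perimeter = 76.73 mm. Layer 182 is larger (76.73 vs 47.01 mm).

layer 182 (z = 18.2 mm)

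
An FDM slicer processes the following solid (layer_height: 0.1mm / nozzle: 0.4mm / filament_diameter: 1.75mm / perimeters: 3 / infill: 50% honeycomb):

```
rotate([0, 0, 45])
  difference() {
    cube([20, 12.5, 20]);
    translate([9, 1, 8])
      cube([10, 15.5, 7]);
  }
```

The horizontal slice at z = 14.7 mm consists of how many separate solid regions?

At z = 14.7 mm: the cube (footprint 20×12.5) is included at this height; the 10×15.5 cube at (9, 1) contributes its full rectangle; Subtracting the remaining from the first: starting from the 20×12.5 cube, the 10×15.5 cube at (9, 1) partially overlaps it — only the 115.00 mm² overlap (of its 155.00 mm²) is removed, clipping the outline — 1 connected region; (whole slice rotated 45° about Z — lengths, areas and connectivity unchanged). The result has 1 disconnected region.

1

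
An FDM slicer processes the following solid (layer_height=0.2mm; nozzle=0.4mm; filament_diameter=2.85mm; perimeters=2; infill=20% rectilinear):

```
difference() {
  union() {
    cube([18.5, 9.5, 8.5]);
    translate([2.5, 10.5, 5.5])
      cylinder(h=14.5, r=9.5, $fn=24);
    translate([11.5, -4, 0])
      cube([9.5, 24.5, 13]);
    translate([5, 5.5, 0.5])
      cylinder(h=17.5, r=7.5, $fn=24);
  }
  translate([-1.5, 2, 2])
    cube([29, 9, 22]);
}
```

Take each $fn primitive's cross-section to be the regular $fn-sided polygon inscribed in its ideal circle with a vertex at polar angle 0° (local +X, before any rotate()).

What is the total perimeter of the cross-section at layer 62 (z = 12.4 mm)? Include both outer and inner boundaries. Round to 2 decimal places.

At z = 12.4 mm: the cube does not reach this height (z outside [0, 8.5]); the r=9.5 cylinder at (2.5, 10.5) contributes a regular 24-gon of circumradius 9.5 (perimeter = 2·24·9.500·sin(180°/24) = 59.52 mm); the cube at (11.5, -4) is present — its section is the full 9.5×24.5 rectangle (perimeter 68.00 mm); the cylinder at (5, 5.5): section is a regular 24-gon, circumradius r=7.5 (perimeter = 2·24·7.500·sin(180°/24) = 46.99 mm); Merging all regions: the regions partially overlap (shared area 134.62 mm²), so the edge portions inside another operand are dropped and the merged outline is re-measured after clipping — boundary = 109.77 mm; the 29×9 cube at (-1.5, 2) contributes its full rectangle (perimeter 76.00 mm); After the difference (first − rest): starting from that combined region, the 29×9 cube at (-1.5, 2) partially overlaps it — only the 202.50 mm² overlap (of its 261.00 mm²) is removed, clipping the outline — boundary = 154.77 mm. Overall, the cross-section is a single solid region. Total boundary length (outer) = 154.77 mm.

154.77 mm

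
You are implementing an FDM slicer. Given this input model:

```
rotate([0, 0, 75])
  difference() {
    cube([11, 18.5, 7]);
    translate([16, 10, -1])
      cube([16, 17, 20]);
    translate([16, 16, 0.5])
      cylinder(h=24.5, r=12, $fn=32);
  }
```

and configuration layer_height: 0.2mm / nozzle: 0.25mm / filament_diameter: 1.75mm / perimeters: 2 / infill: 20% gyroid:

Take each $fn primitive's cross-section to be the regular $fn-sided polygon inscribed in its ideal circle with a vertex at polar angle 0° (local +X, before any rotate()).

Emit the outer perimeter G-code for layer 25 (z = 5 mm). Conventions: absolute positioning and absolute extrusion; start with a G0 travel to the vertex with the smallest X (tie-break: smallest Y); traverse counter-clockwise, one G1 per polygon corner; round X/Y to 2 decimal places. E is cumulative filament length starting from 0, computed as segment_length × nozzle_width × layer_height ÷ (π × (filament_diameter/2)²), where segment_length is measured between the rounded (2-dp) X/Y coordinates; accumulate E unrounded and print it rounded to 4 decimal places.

G0 X-17.87 Y4.79 Z5.00
G1 X0.00 Y0.00 E0.3846
G1 X2.85 Y10.63 E0.6134
G1 X-2.11 Y11.95 E0.7201
G1 X-3.40 Y10.57 E0.7593
G1 X-5.31 Y9.20 E0.8082
G1 X-7.46 Y8.23 E0.8572
G1 X-9.75 Y7.70 E0.9061
G1 X-12.10 Y7.62 E0.9550
G1 X-14.42 Y8.00 E1.0038
G1 X-16.62 Y8.83 E1.0527
G1 X-16.76 Y8.92 E1.0562
G1 X-17.87 Y4.79 E1.1451

At z = 5 mm: the cube (footprint 11×18.5) is included at this height; the 16×17 cube at (16, 10) contributes its full rectangle; the r=12 cylinder at (16, 16) contributes a regular 32-gon of circumradius 12; After the difference (first − rest): starting from the 11×18.5 cube, the 16×17 cube at (16, 10) misses the remaining region (no effect); the r=12 cylinder at (16, 16) partially overlaps it — only the 71.54 mm² overlap (of its 449.49 mm²) is removed, clipping the outline — 1 connected region; (rotated 75° about Z; rotation is an isometry so areas/perimeters/island counts are preserved). The outline is a single polygon with 12 vertices. Extrusion per mm of travel: 0.25 × 0.2 / (π × 0.875²) = 0.020788. Accumulating E over each segment gives final E = 1.1451.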